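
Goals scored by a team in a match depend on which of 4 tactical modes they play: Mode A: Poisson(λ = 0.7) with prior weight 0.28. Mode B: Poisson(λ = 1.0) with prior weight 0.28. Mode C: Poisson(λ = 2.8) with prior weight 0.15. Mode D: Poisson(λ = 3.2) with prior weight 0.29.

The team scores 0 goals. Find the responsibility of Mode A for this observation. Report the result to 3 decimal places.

Apply Bayes' rule: the posterior for each component is proportional to its prior times its likelihood at x.
Component likelihoods at x = 0 goals:
  f_A = e^(−0.7)·0.7^0/0! = 0.496585
  f_B = e^(−1.0)·1.0^0/0! = 0.367879
  f_C = e^(−2.8)·2.8^0/0! = 0.0608101
  f_D = e^(−3.2)·3.2^0/0! = 0.0407622
Multiply by the mixture weights:
  P(Z=A)·f_A = 0.28 × 0.496585 = 0.139044
  P(Z=B)·f_B = 0.28 × 0.367879 = 0.103006
  P(Z=C)·f_C = 0.15 × 0.0608101 = 0.00912151
  P(Z=D)·f_D = 0.29 × 0.0407622 = 0.011821
Normaliser: 0.139044 + 0.103006 + 0.00912151 + 0.011821 = 0.262993
P(Mode A | data) ≈ 0.529

0.529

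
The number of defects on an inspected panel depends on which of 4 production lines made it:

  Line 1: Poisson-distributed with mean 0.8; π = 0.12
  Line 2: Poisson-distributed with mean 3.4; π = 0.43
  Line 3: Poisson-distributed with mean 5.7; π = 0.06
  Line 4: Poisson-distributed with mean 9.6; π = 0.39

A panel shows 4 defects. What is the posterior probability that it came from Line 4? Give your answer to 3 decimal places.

0.094

Posterior ∝ prior × likelihood, so P(k | x) ∝ π_k f_k(x); normalise over all components.
Component likelihoods at x = 4 defects:
  L_1 = 0.00766855
  L_2 = 0.185825
  L_3 = 0.147167
  L_4 = 0.0239688
Unnormalised posteriors:
  π_1·L_1 = 0.12 × 0.00766855 = 0.000920226
  π_2·L_2 = 0.43 × 0.185825 = 0.0799046
  π_3·L_3 = 0.06 × 0.147167 = 0.00883
  π_4·L_4 = 0.39 × 0.0239688 = 0.00934784
Sum: 0.000920226 + 0.0799046 + 0.00883 + 0.00934784 = 0.0990026
So the posterior for Line 4 is 0.00934784 / 0.0990026 ≈ 0.094.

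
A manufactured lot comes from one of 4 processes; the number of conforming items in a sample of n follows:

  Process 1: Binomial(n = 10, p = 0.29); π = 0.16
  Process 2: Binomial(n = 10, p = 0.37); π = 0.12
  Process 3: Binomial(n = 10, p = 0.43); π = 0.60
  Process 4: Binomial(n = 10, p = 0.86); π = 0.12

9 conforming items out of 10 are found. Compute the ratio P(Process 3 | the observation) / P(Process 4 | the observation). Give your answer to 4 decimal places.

0.0398

The posterior odds equal the prior odds times the likelihood ratio: (π_i/π_j)·(f_i(x)/f_j(x)).
Evaluate each component's likelihood at the observed value:
  p_1 = C(10,9)·0.29^9·0.71^1 = 10·1.45071e-05·0.71 = 0.000103001
  p_2 = C(10,9)·0.37^9·0.63^1 = 10·0.000129962·0.63 = 0.000818759
  p_3 = C(10,9)·0.43^9·0.57^1 = 10·0.000502593·0.57 = 0.00286478
  p_4 = C(10,9)·0.86^9·0.14^1 = 10·0.257327·0.14 = 0.360258
0.00171887 / 0.043231 ≈ 0.0398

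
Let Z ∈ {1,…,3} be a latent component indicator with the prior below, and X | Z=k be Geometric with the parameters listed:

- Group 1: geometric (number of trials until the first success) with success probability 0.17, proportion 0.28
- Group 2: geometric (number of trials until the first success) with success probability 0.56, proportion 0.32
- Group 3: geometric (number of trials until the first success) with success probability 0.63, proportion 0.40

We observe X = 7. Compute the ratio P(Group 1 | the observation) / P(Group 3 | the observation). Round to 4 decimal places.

24.0694

Since P(k|x) ∝ w_k f_k(x), the posterior odds are w_i f_i(x) / (w_j f_j(x)).
Component likelihoods at x = 7:
  p_1 = 0.17·(1−0.17)^6 = 0.17·0.32694 = 0.0555799
  p_2 = 0.56·(1−0.56)^6 = 0.56·0.00725631 = 0.00406354
  p_3 = 0.63·(1−0.63)^6 = 0.63·0.00256573 = 0.00161641
Odds = (0.28/0.40) × (0.0555799/0.00161641) = 0.7 × 34.3848 ≈ 24.0694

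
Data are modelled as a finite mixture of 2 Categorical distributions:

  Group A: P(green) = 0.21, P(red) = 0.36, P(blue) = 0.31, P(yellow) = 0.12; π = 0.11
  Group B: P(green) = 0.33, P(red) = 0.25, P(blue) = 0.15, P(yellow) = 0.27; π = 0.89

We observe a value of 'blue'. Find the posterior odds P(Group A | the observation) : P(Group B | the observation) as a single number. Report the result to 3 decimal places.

0.255

Only the two components matter; the odds are (π_i f_i(x)) / (π_j f_j(x)).
Categorical probabilities:
  f_A = P(blue | comp) = 0.31
  f_B = P(blue | comp) = 0.15
Posterior odds = (π_A·f_A) / (π_B·f_B) = (0.11·0.31) / (0.89·0.15) = 0.0341 / 0.1335 ≈ 0.255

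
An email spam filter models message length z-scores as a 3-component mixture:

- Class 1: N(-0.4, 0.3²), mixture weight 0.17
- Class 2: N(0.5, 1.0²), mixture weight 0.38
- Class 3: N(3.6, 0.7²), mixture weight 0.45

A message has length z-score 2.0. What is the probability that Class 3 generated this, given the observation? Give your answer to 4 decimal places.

The responsibility of component k is P(Z=k) f_k(x) divided by Σ_j P(Z=j) f_j(x).
Component likelihoods at x = 2.0:
  p_1 = (1/(0.3·√(2π)))·exp(−(2.0−-0.4)²/(2·0.3²)) = 1.329808·exp(-32.00000) = 1.68409e-14
  p_2 = (1/(1.0·√(2π)))·exp(−(2.0−0.5)²/(2·1.0²)) = 0.398942·exp(-1.12500) = 0.129518
  p_3 = (1/(0.7·√(2π)))·exp(−(2.0−3.6)²/(2·0.7²)) = 0.569918·exp(-2.61224) = 0.0418147
Multiply by the mixture weights:
  P(Z=1)·p_1 = 0.17 × 1.68409e-14 = 2.86295e-15
  P(Z=2)·p_2 = 0.38 × 0.129518 = 0.0492167
  P(Z=3)·p_3 = 0.45 × 0.0418147 = 0.0188166
Normaliser: 2.86295e-15 + 0.0492167 + 0.0188166 = 0.0680333
P(Class 3 | x) = 0.0188166 / 0.0680333 ≈ 0.2766

0.2766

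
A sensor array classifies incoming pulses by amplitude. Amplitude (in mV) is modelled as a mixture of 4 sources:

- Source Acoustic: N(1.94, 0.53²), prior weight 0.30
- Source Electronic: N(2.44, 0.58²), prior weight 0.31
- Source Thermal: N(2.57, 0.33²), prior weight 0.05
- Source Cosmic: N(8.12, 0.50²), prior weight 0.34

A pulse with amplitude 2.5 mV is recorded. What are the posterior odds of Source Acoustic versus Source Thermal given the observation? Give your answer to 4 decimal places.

The posterior odds equal the prior odds times the likelihood ratio: (w_i/w_j)·(f_i(x)/f_j(x)).
Normal densities:
  L_Acoustic = (1/(0.53·√(2π)))·exp(−(2.5−1.94)²/(2·0.53²)) = 0.752721·exp(-0.55821) = 0.430733
  L_Electronic = (1/(0.58·√(2π)))·exp(−(2.5−2.44)²/(2·0.58²)) = 0.687832·exp(-0.00535) = 0.684161
  L_Thermal = (1/(0.33·√(2π)))·exp(−(2.5−2.57)²/(2·0.33²)) = 1.208916·exp(-0.02250) = 1.18202
  L_Cosmic = (1/(0.50·√(2π)))·exp(−(2.5−8.12)²/(2·0.50²)) = 0.797885·exp(-63.16880) = 2.93818e-28
0.12922 / 0.0591011 ≈ 2.1864

2.1864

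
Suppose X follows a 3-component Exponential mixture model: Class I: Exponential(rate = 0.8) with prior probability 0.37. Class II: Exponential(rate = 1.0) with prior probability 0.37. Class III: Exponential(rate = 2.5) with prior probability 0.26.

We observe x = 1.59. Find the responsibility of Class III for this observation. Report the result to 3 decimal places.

Apply Bayes' rule: the posterior for each component is proportional to its prior times its likelihood at x.
Evaluate each component's likelihood at the observed value:
  L_I = 0.8·e^(−0.8·1.59) = 0.8·e^(−1.2720) = 0.224216
  L_II = 1.0·e^(−1.0·1.59) = 1.0·e^(−1.5900) = 0.203926
  L_III = 2.5·e^(−2.5·1.59) = 2.5·e^(−3.9750) = 0.0469483
Weight by the priors:
  π_I·L_I = 0.37 × 0.224216 = 0.0829601
  π_II·L_II = 0.37 × 0.203926 = 0.0754525
  π_III·L_III = 0.26 × 0.0469483 = 0.0122065
Normaliser: 0.0829601 + 0.0754525 + 0.0122065 = 0.170619
Responsibility of Class III: 0.0122065 / 0.170619 ≈ 0.072

0.072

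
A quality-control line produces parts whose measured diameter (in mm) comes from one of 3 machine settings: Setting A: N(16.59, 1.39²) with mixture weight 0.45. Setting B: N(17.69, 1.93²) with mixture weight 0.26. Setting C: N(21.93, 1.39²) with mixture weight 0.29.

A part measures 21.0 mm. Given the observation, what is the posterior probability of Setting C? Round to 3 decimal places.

0.835

By Bayes' theorem, P(k | x) = w_k f_k(x) / Σ_j w_j f_j(x).
Normal densities:
  f_A = (1/(1.39·√(2π)))·exp(−(21.0−16.59)²/(2·1.39²)) = 0.287009·exp(-5.03289) = 0.00187128
  f_B = (1/(1.93·√(2π)))·exp(−(21.0−17.69)²/(2·1.93²)) = 0.206706·exp(-1.47066) = 0.0474957
  f_C = (1/(1.39·√(2π)))·exp(−(21.0−21.93)²/(2·1.39²)) = 0.287009·exp(-0.22382) = 0.229451
Unnormalised posteriors:
  w_A·f_A = 0.45 × 0.00187128 = 0.000842075
  w_B·f_B = 0.26 × 0.0474957 = 0.0123489
  w_C·f_C = 0.29 × 0.229451 = 0.0665408
Evidence: 0.000842075 + 0.0123489 + 0.0665408 = 0.0797317
Responsibility of Setting C: 0.0665408 / 0.0797317 ≈ 0.835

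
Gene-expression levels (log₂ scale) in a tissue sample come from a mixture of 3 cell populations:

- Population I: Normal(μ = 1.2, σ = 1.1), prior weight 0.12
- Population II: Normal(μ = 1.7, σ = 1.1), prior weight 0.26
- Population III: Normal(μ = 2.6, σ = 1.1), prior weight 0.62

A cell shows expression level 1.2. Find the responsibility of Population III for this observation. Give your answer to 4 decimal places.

0.4376

By Bayes' theorem, P(k | x) = π_k f_k(x) / Σ_j π_j f_j(x).
Component likelihoods at x = 1.2:
  f_I = (1/(1.1·√(2π)))·exp(−(1.2−1.2)²/(2·1.1²)) = 0.362675·exp(-0.00000) = 0.362675
  f_II = (1/(1.1·√(2π)))·exp(−(1.2−1.7)²/(2·1.1²)) = 0.362675·exp(-0.10331) = 0.327079
  f_III = (1/(1.1·√(2π)))·exp(−(1.2−2.6)²/(2·1.1²)) = 0.362675·exp(-0.80992) = 0.161352
Multiply by the mixture weights:
  π_I·f_I = 0.12 × 0.362675 = 0.043521
  π_II·f_II = 0.26 × 0.327079 = 0.0850405
  π_III·f_III = 0.62 × 0.161352 = 0.100038
Denominator: 0.043521 + 0.0850405 + 0.100038 = 0.2286
P(Population III | data) ≈ 0.4376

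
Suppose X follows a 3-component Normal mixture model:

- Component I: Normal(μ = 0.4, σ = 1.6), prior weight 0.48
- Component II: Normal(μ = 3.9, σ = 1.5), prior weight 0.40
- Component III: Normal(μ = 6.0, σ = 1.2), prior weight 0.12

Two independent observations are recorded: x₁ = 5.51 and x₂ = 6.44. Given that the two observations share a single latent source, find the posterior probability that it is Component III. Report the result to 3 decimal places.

By Bayes' theorem, P(k | x) = w_k f_k(x) / Σ_j w_j f_j(x).
Since both observations come from the same component, the likelihood for component k is f_k(x₁)·f_k(x₂).
  f_I = [(1/(1.6·√(2π)))·exp(−(5.51−0.4)²/(2·1.6²)) = 0.249339·exp(-5.10002) = 0.00152013] × [0.000200589] = 3.0492e-07
  f_II = [(1/(1.5·√(2π)))·exp(−(5.51−3.9)²/(2·1.5²)) = 0.265962·exp(-0.57602) = 0.149505] × [0.0634126] = 0.0094805
  f_III = [(1/(1.2·√(2π)))·exp(−(5.51−6.0)²/(2·1.2²)) = 0.332452·exp(-0.08337) = 0.30586] × [0.310838] = 0.095073
Multiply by the mixture weights:
  w_I·f_I = 0.48 × 3.0492e-07 = 1.46362e-07
  w_II·f_II = 0.40 × 0.0094805 = 0.0037922
  w_III·f_III = 0.12 × 0.095073 = 0.0114088
Marginal: 1.46362e-07 + 0.0037922 + 0.0114088 = 0.0152011
Responsibility of Component III: 0.0114088 / 0.0152011 ≈ 0.751

0.751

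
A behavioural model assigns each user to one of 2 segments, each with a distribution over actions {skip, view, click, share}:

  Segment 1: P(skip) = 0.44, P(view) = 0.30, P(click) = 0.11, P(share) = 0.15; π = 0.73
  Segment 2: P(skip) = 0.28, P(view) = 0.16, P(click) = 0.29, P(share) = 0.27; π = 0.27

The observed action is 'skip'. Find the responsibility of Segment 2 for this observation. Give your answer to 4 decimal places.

0.1905

The responsibility of component k is π_k f_k(x) divided by Σ_j π_j f_j(x).
Component likelihoods at x = 'skip':
  p_1 = 0.44
  p_2 = 0.28
Multiply by the mixture weights:
  π_1·p_1 = 0.73 × 0.44 = 0.3212
  π_2·p_2 = 0.27 × 0.28 = 0.0756
Sum: 0.3212 + 0.0756 = 0.3968
Responsibility of Segment 2: 0.0756 / 0.3968 ≈ 0.1905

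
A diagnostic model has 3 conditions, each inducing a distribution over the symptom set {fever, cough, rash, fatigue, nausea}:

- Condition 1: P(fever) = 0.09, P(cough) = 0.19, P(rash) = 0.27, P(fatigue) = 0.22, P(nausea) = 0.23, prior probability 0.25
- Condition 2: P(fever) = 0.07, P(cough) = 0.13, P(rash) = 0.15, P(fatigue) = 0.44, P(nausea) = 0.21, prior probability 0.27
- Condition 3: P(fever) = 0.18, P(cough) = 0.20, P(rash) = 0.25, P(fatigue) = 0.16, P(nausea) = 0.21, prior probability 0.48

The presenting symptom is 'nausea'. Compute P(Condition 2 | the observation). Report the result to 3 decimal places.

Apply Bayes' rule: the posterior for each component is proportional to its prior times its likelihood at x.
Categorical probabilities:
  f_1 = P(nausea | comp) = 0.23
  f_2 = P(nausea | comp) = 0.21
  f_3 = P(nausea | comp) = 0.21
Unnormalised posteriors:
  π_1·f_1 = 0.25 × 0.23 = 0.0575
  π_2·f_2 = 0.27 × 0.21 = 0.0567
  π_3·f_3 = 0.48 × 0.21 = 0.1008
Evidence: 0.0575 + 0.0567 + 0.1008 = 0.215
So the posterior for Condition 2 is 0.0567 / 0.215 ≈ 0.264.

0.264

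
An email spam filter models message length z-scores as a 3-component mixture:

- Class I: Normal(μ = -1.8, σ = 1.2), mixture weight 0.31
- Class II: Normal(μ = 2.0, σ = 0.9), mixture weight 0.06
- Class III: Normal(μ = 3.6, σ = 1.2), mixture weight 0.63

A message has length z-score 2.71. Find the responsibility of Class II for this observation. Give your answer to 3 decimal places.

0.109

P(component k | x) = π_k·f_k(x) / marginal(x), where marginal(x) = Σ_j π_j·f_j(x).
Normal densities:
  f_I = (1/(1.2·√(2π)))·exp(−(2.71−-1.8)²/(2·1.2²)) = 0.332452·exp(-7.06253) = 0.00028478
  f_II = (1/(0.9·√(2π)))·exp(−(2.71−2.0)²/(2·0.9²)) = 0.443269·exp(-0.31117) = 0.324733
  f_III = (1/(1.2·√(2π)))·exp(−(2.71−3.6)²/(2·1.2²)) = 0.332452·exp(-0.27503) = 0.252512
Prior × likelihood for each component:
  π_I·f_I = 0.31 × 0.00028478 = 8.82817e-05
  π_II·f_II = 0.06 × 0.324733 = 0.019484
  π_III·f_III = 0.63 × 0.252512 = 0.159083
Normaliser: 8.82817e-05 + 0.019484 + 0.159083 = 0.178655
P(Class II | x) ≈ 0.109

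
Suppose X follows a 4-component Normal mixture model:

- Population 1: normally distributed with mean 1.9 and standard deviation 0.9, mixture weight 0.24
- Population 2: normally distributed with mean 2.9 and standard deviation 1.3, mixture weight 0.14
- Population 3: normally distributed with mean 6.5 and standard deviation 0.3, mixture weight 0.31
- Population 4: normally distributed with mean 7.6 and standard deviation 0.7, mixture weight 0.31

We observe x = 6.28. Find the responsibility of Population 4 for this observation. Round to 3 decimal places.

0.086

Posterior ∝ prior × likelihood, so P(k | x) ∝ w_k f_k(x); normalise over all components.
Component likelihoods at x = 6.28:
  p_1 = (1/(0.9·√(2π)))·exp(−(6.28−1.9)²/(2·0.9²)) = 0.443269·exp(-11.84222) = 3.18901e-06
  p_2 = (1/(1.3·√(2π)))·exp(−(6.28−2.9)²/(2·1.3²)) = 0.306879·exp(-3.38000) = 0.0104484
  p_3 = (1/(0.3·√(2π)))·exp(−(6.28−6.5)²/(2·0.3²)) = 1.329808·exp(-0.26889) = 1.01628
  p_4 = (1/(0.7·√(2π)))·exp(−(6.28−7.6)²/(2·0.7²)) = 0.569918·exp(-1.77796) = 0.0963062
Unnormalised posteriors:
  w_1·p_1 = 0.24 × 3.18901e-06 = 7.65362e-07
  w_2·p_2 = 0.14 × 0.0104484 = 0.00146278
  w_3·p_3 = 0.31 × 1.01628 = 0.315046
  w_4·p_4 = 0.31 × 0.0963062 = 0.0298549
Marginal: 7.65362e-07 + 0.00146278 + 0.315046 + 0.0298549 = 0.346364
So the posterior for Population 4 is 0.0298549 / 0.346364 ≈ 0.086.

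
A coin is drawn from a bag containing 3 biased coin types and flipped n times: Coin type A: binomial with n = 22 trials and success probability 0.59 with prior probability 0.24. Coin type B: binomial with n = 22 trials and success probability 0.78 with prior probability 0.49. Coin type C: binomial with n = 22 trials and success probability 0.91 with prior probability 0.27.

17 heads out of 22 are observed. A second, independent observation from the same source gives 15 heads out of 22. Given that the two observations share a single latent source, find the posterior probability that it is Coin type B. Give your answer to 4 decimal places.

P(component k | x) = π_k·f_k(x) / marginal(x), where marginal(x) = Σ_j π_j·f_j(x).
Since both observations come from the same component, the likelihood for component k is f_k(x₁)·f_k(x₂).
  f_A = [C(22,17)·0.59^17·0.41^5 = 26334·0.000127199·0.0115856 = 0.0388079] × [0.121368] = 0.00471003
  f_B = [C(22,17)·0.78^17·0.22^5 = 26334·0.0146423·0.000515363 = 0.198719] × [0.10238] = 0.0203448
  f_C = [C(22,17)·0.91^17·0.09^5 = 26334·0.201235·5.9049e-06 = 0.031292] × [0.00198223] = 6.2028e-05
Weight by the priors:
  π_A·f_A = 0.24 × 0.00471003 = 0.00113041
  π_B·f_B = 0.49 × 0.0203448 = 0.00996894
  π_C·f_C = 0.27 × 6.2028e-05 = 1.67476e-05
Normaliser: 0.00113041 + 0.00996894 + 1.67476e-05 = 0.0111161
P(Coin type B | data) ≈ 0.8968

0.8968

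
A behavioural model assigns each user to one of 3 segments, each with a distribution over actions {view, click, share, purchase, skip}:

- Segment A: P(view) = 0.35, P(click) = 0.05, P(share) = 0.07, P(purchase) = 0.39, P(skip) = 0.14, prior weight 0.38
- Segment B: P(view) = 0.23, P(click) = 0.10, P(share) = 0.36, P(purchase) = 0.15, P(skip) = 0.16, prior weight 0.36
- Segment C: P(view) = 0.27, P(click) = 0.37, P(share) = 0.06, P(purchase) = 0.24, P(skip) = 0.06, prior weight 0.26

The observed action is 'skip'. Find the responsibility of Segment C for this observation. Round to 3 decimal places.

Posterior ∝ prior × likelihood, so P(k | x) ∝ P(Z=k) f_k(x); normalise over all components.
Evaluate each component's likelihood at the observed value:
  p_A = P(skip | comp) = 0.14
  p_B = P(skip | comp) = 0.16
  p_C = P(skip | comp) = 0.06
Weight by the priors:
  P(Z=A)·p_A = 0.38 × 0.14 = 0.0532
  P(Z=B)·p_B = 0.36 × 0.16 = 0.0576
  P(Z=C)·p_C = 0.26 × 0.06 = 0.0156
Sum: 0.0532 + 0.0576 + 0.0156 = 0.1264
P(Segment C | the observation) ≈ 0.123

0.123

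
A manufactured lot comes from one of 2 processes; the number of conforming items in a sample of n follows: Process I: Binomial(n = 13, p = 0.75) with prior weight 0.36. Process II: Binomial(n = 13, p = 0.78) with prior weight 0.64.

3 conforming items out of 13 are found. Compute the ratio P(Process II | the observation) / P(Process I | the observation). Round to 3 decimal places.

Only the two components matter; the odds are (P(Z=i) f_i(x)) / (P(Z=j) f_j(x)).
Binomial probabilities:
  L_I = C(13,3)·0.75^3·0.25^10 = 286·0.421875·9.53674e-07 = 0.000115067
  L_II = C(13,3)·0.78^3·0.22^10 = 286·0.474552·2.65599e-07 = 3.60476e-05
Posterior odds = (P(Z=II)·L_II) / (P(Z=I)·L_I) = (0.64·3.60476e-05) / (0.36·0.000115067) = 2.30705e-05 / 4.1424e-05 ≈ 0.557

0.557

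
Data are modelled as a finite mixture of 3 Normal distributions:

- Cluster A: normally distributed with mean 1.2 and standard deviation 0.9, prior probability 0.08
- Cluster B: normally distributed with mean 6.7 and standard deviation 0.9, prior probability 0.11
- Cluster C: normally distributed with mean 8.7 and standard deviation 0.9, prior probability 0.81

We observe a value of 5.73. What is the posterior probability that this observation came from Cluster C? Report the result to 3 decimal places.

0.054

P(component k | x) = π_k·f_k(x) / marginal(x), where marginal(x) = Σ_j π_j·f_j(x).
Evaluate each component's likelihood at the observed value:
  p_A = (1/(0.9·√(2π)))·exp(−(5.73−1.2)²/(2·0.9²)) = 0.443269·exp(-12.66722) = 1.39754e-06
  p_B = (1/(0.9·√(2π)))·exp(−(5.73−6.7)²/(2·0.9²)) = 0.443269·exp(-0.58080) = 0.247987
  p_C = (1/(0.9·√(2π)))·exp(−(5.73−8.7)²/(2·0.9²)) = 0.443269·exp(-5.44500) = 0.00191397
Prior × likelihood for each component:
  π_A·p_A = 0.08 × 1.39754e-06 = 1.11803e-07
  π_B·p_B = 0.11 × 0.247987 = 0.0272785
  π_C·p_C = 0.81 × 0.00191397 = 0.00155031
Evidence: 1.11803e-07 + 0.0272785 + 0.00155031 = 0.028829
So the posterior for Cluster C is 0.00155031 / 0.028829 ≈ 0.054.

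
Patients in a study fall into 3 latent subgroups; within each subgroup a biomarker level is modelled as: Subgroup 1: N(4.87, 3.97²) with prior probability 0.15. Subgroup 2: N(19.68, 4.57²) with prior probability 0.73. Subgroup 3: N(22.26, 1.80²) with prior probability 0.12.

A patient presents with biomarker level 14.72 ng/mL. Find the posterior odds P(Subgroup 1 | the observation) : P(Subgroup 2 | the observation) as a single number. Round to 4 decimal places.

Since P(k|x) ∝ w_k f_k(x), the posterior odds are w_i f_i(x) / (w_j f_j(x)).
Evaluate each component's likelihood at the observed value:
  p_1 = (1/(3.97·√(2π)))·exp(−(14.72−4.87)²/(2·3.97²)) = 0.100489·exp(-3.07795) = 0.00462789
  p_2 = (1/(4.57·√(2π)))·exp(−(14.72−19.68)²/(2·4.57²)) = 0.087296·exp(-0.58898) = 0.0484399
  p_3 = (1/(1.80·√(2π)))·exp(−(14.72−22.26)²/(2·1.80²)) = 0.221635·exp(-8.77340) = 3.43084e-05
Odds = (0.15/0.73) × (0.00462789/0.0484399) = 0.205479 × 0.0955389 ≈ 0.0196

0.0196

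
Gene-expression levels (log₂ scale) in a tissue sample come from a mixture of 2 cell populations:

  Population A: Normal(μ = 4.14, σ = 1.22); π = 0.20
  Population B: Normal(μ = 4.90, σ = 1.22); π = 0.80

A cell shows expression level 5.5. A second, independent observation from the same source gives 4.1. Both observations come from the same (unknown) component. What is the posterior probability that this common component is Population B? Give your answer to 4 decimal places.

0.8419

Apply Bayes' rule: the posterior for each component is proportional to its prior times its likelihood at x.
Since both observations come from the same component, the likelihood for component k is f_k(x₁)·f_k(x₂).
  L_A = [(1/(1.22·√(2π)))·exp(−(5.5−4.14)²/(2·1.22²)) = 0.327002·exp(-0.62134) = 0.175674] × [0.326826] = 0.0574147
  L_B = [(1/(1.22·√(2π)))·exp(−(5.5−4.90)²/(2·1.22²)) = 0.327002·exp(-0.12094) = 0.289754] × [0.263742] = 0.0764201
Multiply by the mixture weights:
  w_A·L_A = 0.20 × 0.0574147 = 0.0114829
  w_B·L_B = 0.80 × 0.0764201 = 0.0611361
Marginal: 0.0114829 + 0.0611361 = 0.072619
P(Population B | x₁,x₂) ≈ 0.8419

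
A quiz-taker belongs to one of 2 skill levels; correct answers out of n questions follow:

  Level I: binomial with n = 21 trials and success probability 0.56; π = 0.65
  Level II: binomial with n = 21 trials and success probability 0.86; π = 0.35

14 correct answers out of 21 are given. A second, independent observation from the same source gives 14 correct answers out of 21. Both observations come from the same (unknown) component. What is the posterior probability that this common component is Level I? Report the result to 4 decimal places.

0.9904

By Bayes' theorem, P(k | x) = π_k f_k(x) / Σ_j π_j f_j(x).
Since both observations come from the same component, the likelihood for component k is f_k(x₁)·f_k(x₂).
  L_I = [0.11074] × [0.11074] = 0.0122634
  L_II = [0.0148381] × [0.0148381] = 0.000220171
Prior × likelihood for each component:
  π_I·L_I = 0.65 × 0.0122634 = 0.00797124
  π_II·L_II = 0.35 × 0.000220171 = 7.70597e-05
Sum: 0.00797124 + 7.70597e-05 = 0.00804829
So the posterior for Level I is 0.00797124 / 0.00804829 ≈ 0.9904.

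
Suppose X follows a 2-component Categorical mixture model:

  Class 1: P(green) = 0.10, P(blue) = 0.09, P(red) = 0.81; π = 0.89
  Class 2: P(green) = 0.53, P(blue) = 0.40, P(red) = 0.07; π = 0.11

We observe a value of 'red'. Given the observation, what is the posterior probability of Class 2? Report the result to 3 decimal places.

0.011

Apply Bayes' rule: the posterior for each component is proportional to its prior times its likelihood at x.
Component likelihoods at x = 'red':
  p_1 = 0.81
  p_2 = 0.07
Weight by the priors:
  w_1·p_1 = 0.89 × 0.81 = 0.7209
  w_2·p_2 = 0.11 × 0.07 = 0.0077
Sum: 0.7209 + 0.0077 = 0.7286
So the posterior for Class 2 is 0.0077 / 0.7286 ≈ 0.011.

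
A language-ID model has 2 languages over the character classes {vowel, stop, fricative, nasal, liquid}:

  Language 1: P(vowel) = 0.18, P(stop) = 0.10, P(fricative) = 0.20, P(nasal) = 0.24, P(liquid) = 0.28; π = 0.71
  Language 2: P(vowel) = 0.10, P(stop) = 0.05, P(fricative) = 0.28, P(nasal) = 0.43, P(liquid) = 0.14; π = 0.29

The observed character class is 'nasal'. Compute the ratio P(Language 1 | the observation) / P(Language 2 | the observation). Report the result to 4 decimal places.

1.3665

Since P(k|x) ∝ π_k f_k(x), the posterior odds are π_i f_i(x) / (π_j f_j(x)).
Categorical probabilities:
  L_1 = 0.24
  L_2 = 0.43
0.1704 / 0.1247 ≈ 1.3665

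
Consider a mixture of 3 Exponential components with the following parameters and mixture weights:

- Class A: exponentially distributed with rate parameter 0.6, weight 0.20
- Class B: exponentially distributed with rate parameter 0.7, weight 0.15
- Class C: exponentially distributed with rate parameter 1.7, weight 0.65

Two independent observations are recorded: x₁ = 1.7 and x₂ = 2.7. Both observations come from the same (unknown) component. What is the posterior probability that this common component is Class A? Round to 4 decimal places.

Posterior ∝ prior × likelihood, so P(k | x) ∝ π_k f_k(x); normalise over all components.
Since both observations come from the same component, the likelihood for component k is f_k(x₁)·f_k(x₂).
  f_A = [0.6·e^(−0.6·1.7) = 0.6·e^(−1.0200) = 0.216357] × [0.118739] = 0.0256901
  f_B = [0.7·e^(−0.7·1.7) = 0.7·e^(−1.1900) = 0.212955] × [0.10575] = 0.02252
  f_C = [1.7·e^(−1.7·1.7) = 1.7·e^(−2.8900) = 0.0944796] × [0.0172599] = 0.0016307
Multiply by the mixture weights:
  π_A·f_A = 0.20 × 0.0256901 = 0.00513801
  π_B·f_B = 0.15 × 0.02252 = 0.00337801
  π_C·f_C = 0.65 × 0.0016307 = 0.00105996
Marginal: 0.00513801 + 0.00337801 + 0.00105996 = 0.00957597
So the posterior for Class A is 0.00513801 / 0.00957597 ≈ 0.5366.

0.5366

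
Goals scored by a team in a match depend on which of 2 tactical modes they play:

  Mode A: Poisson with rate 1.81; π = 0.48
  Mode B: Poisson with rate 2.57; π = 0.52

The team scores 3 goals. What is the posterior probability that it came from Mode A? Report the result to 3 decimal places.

Posterior ∝ prior × likelihood, so P(k | x) ∝ π_k f_k(x); normalise over all components.
Evaluate each component's likelihood at the observed value:
  L_A = e^(−1.81)·1.81^3/3! = 0.161738
  L_B = e^(−2.57)·2.57^3/3! = 0.216527
Prior × likelihood for each component:
  π_A·L_A = 0.48 × 0.161738 = 0.0776341
  π_B·L_B = 0.52 × 0.216527 = 0.112594
Denominator: 0.0776341 + 0.112594 = 0.190228
P(Mode A | the observation) = 0.0776341 / 0.190228 ≈ 0.408

0.408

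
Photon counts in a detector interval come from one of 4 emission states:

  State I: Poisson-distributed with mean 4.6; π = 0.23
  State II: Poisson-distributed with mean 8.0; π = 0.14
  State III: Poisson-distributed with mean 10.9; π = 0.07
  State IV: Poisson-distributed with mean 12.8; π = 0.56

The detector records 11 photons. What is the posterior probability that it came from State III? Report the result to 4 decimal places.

Posterior ∝ prior × likelihood, so P(k | x) ∝ w_k f_k(x); normalise over all components.
Component likelihoods at x = 11 photons:
  f_I = e^(−4.6)·4.6^11/11! = 0.00491389
  f_II = e^(−8.0)·8.0^11/11! = 0.0721902
  f_III = e^(−10.9)·10.9^11/11! = 0.119323
  f_IV = e^(−12.8)·12.8^11/11! = 0.104516
Multiply by the mixture weights:
  w_I·f_I = 0.23 × 0.00491389 = 0.0011302
  w_II·f_II = 0.14 × 0.0721902 = 0.0101066
  w_III·f_III = 0.07 × 0.119323 = 0.00835264
  w_IV·f_IV = 0.56 × 0.104516 = 0.0585292
Sum: 0.0011302 + 0.0101066 + 0.00835264 + 0.0585292 = 0.0781187
Responsibility of State III: 0.00835264 / 0.0781187 ≈ 0.1069

0.1069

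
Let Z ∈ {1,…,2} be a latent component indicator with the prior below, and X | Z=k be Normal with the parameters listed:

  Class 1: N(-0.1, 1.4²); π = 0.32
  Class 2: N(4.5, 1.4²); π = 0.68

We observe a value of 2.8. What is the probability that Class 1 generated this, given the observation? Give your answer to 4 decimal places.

0.1032

By Bayes' theorem, P(k | x) = w_k f_k(x) / Σ_j w_j f_j(x).
Component likelihoods at x = 2.8:
  f_1 = 0.033346
  f_2 = 0.136333
Weight by the priors:
  w_1·f_1 = 0.32 × 0.033346 = 0.0106707
  w_2·f_2 = 0.68 × 0.136333 = 0.0927064
Normaliser: 0.0106707 + 0.0927064 = 0.103377
P(Class 1 | x) ≈ 0.1032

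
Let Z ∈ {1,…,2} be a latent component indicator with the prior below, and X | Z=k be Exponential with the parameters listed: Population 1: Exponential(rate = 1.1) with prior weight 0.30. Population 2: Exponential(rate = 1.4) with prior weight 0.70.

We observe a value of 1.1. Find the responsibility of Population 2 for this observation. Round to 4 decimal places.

Apply Bayes' rule: the posterior for each component is proportional to its prior times its likelihood at x.
Exponential densities:
  L_1 = 0.328017
  L_2 = 0.300134
Multiply by the mixture weights:
  P(Z=1)·L_1 = 0.30 × 0.328017 = 0.0984051
  P(Z=2)·L_2 = 0.70 × 0.300134 = 0.210093
Sum: 0.0984051 + 0.210093 = 0.308499
P(Population 2 | x) ≈ 0.6810

0.6810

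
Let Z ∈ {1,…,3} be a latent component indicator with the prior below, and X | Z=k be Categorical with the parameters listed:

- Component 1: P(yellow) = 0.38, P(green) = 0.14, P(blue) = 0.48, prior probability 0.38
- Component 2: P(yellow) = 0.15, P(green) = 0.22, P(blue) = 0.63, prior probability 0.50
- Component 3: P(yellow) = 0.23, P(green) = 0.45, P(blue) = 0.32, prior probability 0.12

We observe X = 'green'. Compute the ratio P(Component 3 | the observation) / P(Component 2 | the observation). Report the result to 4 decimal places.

The posterior odds equal the prior odds times the likelihood ratio: (P(Z=i)/P(Z=j))·(f_i(x)/f_j(x)).
Component likelihoods at x = 'green':
  f_1 = P(green | comp) = 0.14
  f_2 = P(green | comp) = 0.22
  f_3 = P(green | comp) = 0.45
Odds = (0.12/0.50) × (0.45/0.22) = 0.24 × 2.04545 ≈ 0.4909

0.4909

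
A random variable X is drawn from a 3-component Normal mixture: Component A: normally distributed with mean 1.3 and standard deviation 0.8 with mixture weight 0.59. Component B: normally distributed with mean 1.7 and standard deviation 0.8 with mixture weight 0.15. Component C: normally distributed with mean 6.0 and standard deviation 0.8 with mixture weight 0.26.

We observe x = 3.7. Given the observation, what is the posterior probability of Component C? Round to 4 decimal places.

Posterior ∝ prior × likelihood, so P(k | x) ∝ π_k f_k(x); normalise over all components.
Component likelihoods at x = 3.7:
  p_A = (1/(0.8·√(2π)))·exp(−(3.7−1.3)²/(2·0.8²)) = 0.498678·exp(-4.50000) = 0.00553981
  p_B = (1/(0.8·√(2π)))·exp(−(3.7−1.7)²/(2·0.8²)) = 0.498678·exp(-3.12500) = 0.0219104
  p_C = (1/(0.8·√(2π)))·exp(−(3.7−6.0)²/(2·0.8²)) = 0.498678·exp(-4.13281) = 0.00799765
Unnormalised posteriors:
  π_A·p_A = 0.59 × 0.00553981 = 0.00326849
  π_B·p_B = 0.15 × 0.0219104 = 0.00328656
  π_C·p_C = 0.26 × 0.00799765 = 0.00207939
Marginal: 0.00326849 + 0.00328656 + 0.00207939 = 0.00863443
Responsibility of Component C: 0.00207939 / 0.00863443 ≈ 0.2408

0.2408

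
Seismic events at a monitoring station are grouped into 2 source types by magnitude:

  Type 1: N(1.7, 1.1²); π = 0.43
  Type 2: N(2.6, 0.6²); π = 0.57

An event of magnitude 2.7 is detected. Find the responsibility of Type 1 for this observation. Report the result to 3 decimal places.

0.216

Posterior ∝ prior × likelihood, so P(k | x) ∝ π_k f_k(x); normalise over all components.
Evaluate each component's likelihood at the observed value:
  p_1 = (1/(1.1·√(2π)))·exp(−(2.7−1.7)²/(2·1.1²)) = 0.362675·exp(-0.41322) = 0.239915
  p_2 = (1/(0.6·√(2π)))·exp(−(2.7−2.6)²/(2·0.6²)) = 0.664904·exp(-0.01389) = 0.655733
Prior × likelihood for each component:
  π_1·p_1 = 0.43 × 0.239915 = 0.103163
  π_2·p_2 = 0.57 × 0.655733 = 0.373768
Denominator: 0.103163 + 0.373768 = 0.476931
P(Type 1 | 2.7) = 0.103163 / 0.476931 ≈ 0.216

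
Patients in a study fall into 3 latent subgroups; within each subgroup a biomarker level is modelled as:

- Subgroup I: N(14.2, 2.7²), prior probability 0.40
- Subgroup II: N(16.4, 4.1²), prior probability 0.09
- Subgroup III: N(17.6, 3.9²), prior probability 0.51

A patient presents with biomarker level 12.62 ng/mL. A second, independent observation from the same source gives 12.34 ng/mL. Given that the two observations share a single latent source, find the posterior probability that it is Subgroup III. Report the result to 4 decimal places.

Apply Bayes' rule: the posterior for each component is proportional to its prior times its likelihood at x.
Since both observations come from the same component, the likelihood for component k is f_k(x₁)·f_k(x₂).
  p_I = [0.124505] × [0.116545] = 0.0145105
  p_II = [0.0636139] × [0.059593] = 0.00379095
  p_III = [0.0452668] × [0.0411951] = 0.00186477
Unnormalised posteriors:
  w_I·p_I = 0.40 × 0.0145105 = 0.00580418
  w_II·p_II = 0.09 × 0.00379095 = 0.000341185
  w_III·p_III = 0.51 × 0.00186477 = 0.000951034
Normaliser: 0.00580418 + 0.000341185 + 0.000951034 = 0.0070964
Responsibility of Subgroup III: 0.000951034 / 0.0070964 ≈ 0.1340

0.1340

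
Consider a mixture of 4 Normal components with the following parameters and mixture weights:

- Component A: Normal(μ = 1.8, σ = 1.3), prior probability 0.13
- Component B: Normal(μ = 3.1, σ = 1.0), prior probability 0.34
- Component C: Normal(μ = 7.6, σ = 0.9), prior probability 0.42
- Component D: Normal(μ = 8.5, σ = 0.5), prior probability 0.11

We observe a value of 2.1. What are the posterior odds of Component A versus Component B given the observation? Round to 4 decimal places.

Only the two components matter; the odds are (P(Z=i) f_i(x)) / (P(Z=j) f_j(x)).
Evaluate each component's likelihood at the observed value:
  f_A = (1/(1.3·√(2π)))·exp(−(2.1−1.8)²/(2·1.3²)) = 0.306879·exp(-0.02663) = 0.298815
  f_B = (1/(1.0·√(2π)))·exp(−(2.1−3.1)²/(2·1.0²)) = 0.398942·exp(-0.50000) = 0.241971
  f_C = (1/(0.9·√(2π)))·exp(−(2.1−7.6)²/(2·0.9²)) = 0.443269·exp(-18.67284) = 3.44474e-09
  f_D = (1/(0.5·√(2π)))·exp(−(2.1−8.5)²/(2·0.5²)) = 0.797885·exp(-81.92000) = 2.11123e-36
Posterior odds = (P(Z=A)·f_A) / (P(Z=B)·f_B) = (0.13·0.298815) / (0.34·0.241971) = 0.038846 / 0.08227 ≈ 0.4722

0.4722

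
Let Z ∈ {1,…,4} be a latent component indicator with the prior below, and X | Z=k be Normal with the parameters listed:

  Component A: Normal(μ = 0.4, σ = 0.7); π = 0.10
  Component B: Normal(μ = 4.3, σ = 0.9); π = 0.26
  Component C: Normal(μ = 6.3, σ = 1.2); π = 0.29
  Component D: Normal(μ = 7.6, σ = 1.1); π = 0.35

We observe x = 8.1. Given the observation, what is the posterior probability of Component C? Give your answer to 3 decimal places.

P(component k | x) = π_k·f_k(x) / marginal(x), where marginal(x) = Σ_j π_j·f_j(x).
Evaluate each component's likelihood at the observed value:
  p_A = (1/(0.7·√(2π)))·exp(−(8.1−0.4)²/(2·0.7²)) = 0.569918·exp(-60.50000) = 3.02688e-27
  p_B = (1/(0.9·√(2π)))·exp(−(8.1−4.3)²/(2·0.9²)) = 0.443269·exp(-8.91358) = 5.96415e-05
  p_C = (1/(1.2·√(2π)))·exp(−(8.1−6.3)²/(2·1.2²)) = 0.332452·exp(-1.12500) = 0.107931
  p_D = (1/(1.1·√(2π)))·exp(−(8.1−7.6)²/(2·1.1²)) = 0.362675·exp(-0.10331) = 0.327079
Weight by the priors:
  π_A·p_A = 0.10 × 3.02688e-27 = 3.02688e-28
  π_B·p_B = 0.26 × 5.96415e-05 = 1.55068e-05
  π_C·p_C = 0.29 × 0.107931 = 0.0313001
  π_D·p_D = 0.35 × 0.327079 = 0.114478
Sum: 3.02688e-28 + 1.55068e-05 + 0.0313001 + 0.114478 = 0.145793
P(Component C | x) ≈ 0.215

0.215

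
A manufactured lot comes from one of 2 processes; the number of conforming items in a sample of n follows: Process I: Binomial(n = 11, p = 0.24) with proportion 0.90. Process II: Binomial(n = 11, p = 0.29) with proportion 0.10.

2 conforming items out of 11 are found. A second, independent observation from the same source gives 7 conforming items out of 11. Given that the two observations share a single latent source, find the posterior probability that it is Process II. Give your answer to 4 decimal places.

0.2012

Posterior ∝ prior × likelihood, so P(k | x) ∝ π_k f_k(x); normalise over all components.
Since both observations come from the same component, the likelihood for component k is f_k(x₁)·f_k(x₂).
  L_I = [C(11,2)·0.24^2·0.76^9 = 55·0.0576·0.0845906 = 0.267983] × [0.00504948] = 0.00135318
  L_II = [C(11,2)·0.29^2·0.71^9 = 55·0.0841·0.0458485 = 0.212072] × [0.0144655] = 0.00306773
Prior × likelihood for each component:
  π_I·L_I = 0.90 × 0.00135318 = 0.00121786
  π_II·L_II = 0.10 × 0.00306773 = 0.000306773
Sum: 0.00121786 + 0.000306773 = 0.00152463
Responsibility of Process II: 0.000306773 / 0.00152463 ≈ 0.2012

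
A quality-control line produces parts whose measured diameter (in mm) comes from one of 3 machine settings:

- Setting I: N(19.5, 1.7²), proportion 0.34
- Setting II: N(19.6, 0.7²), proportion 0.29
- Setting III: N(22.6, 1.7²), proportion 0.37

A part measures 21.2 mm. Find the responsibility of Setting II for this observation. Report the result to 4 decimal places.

By Bayes' theorem, P(k | x) = π_k f_k(x) / Σ_j π_j f_j(x).
Component likelihoods at x = 21.2 mm:
  f_I = (1/(1.7·√(2π)))·exp(−(21.2−19.5)²/(2·1.7²)) = 0.234672·exp(-0.50000) = 0.142336
  f_II = (1/(0.7·√(2π)))·exp(−(21.2−19.6)²/(2·0.7²)) = 0.569918·exp(-2.61224) = 0.0418147
  f_III = (1/(1.7·√(2π)))·exp(−(21.2−22.6)²/(2·1.7²)) = 0.234672·exp(-0.33910) = 0.167183
Prior × likelihood for each component:
  π_I·f_I = 0.34 × 0.142336 = 0.0483941
  π_II·f_II = 0.29 × 0.0418147 = 0.0121262
  π_III·f_III = 0.37 × 0.167183 = 0.0618577
Marginal: 0.0483941 + 0.0121262 + 0.0618577 = 0.122378
P(Setting II | 21.2 mm) = 0.0121262 / 0.122378 ≈ 0.0991

0.0991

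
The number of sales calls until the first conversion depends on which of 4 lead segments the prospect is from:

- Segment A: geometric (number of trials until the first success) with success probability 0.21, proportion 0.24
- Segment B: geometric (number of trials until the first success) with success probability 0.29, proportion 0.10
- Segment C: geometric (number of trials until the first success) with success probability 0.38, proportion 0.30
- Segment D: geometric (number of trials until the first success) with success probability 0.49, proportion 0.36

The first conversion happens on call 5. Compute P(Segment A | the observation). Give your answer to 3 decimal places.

0.352

The responsibility of component k is π_k f_k(x) divided by Σ_j π_j f_j(x).
Component likelihoods at x = 5:
  f_A = 0.0817952
  f_B = 0.0736939
  f_C = 0.0561501
  f_D = 0.0331495
Weight by the priors:
  π_A·f_A = 0.24 × 0.0817952 = 0.0196308
  π_B·f_B = 0.10 × 0.0736939 = 0.00736939
  π_C·f_C = 0.30 × 0.0561501 = 0.016845
  π_D·f_D = 0.36 × 0.0331495 = 0.0119338
Sum: 0.0196308 + 0.00736939 + 0.016845 + 0.0119338 = 0.0557791
Responsibility of Segment A: 0.0196308 / 0.0557791 ≈ 0.352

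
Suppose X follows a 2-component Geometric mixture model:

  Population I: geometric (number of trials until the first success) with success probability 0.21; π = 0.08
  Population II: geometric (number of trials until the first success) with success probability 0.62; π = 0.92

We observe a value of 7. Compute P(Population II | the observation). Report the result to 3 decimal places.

Posterior ∝ prior × likelihood, so P(k | x) ∝ P(Z=k) f_k(x); normalise over all components.
Geometric probabilities:
  L_I = 0.21·(1−0.21)^6 = 0.21·0.243087 = 0.0510484
  L_II = 0.62·(1−0.62)^6 = 0.62·0.00301094 = 0.00186678
Prior × likelihood for each component:
  P(Z=I)·L_I = 0.08 × 0.0510484 = 0.00408387
  P(Z=II)·L_II = 0.92 × 0.00186678 = 0.00171744
Denominator: 0.00408387 + 0.00171744 = 0.00580131
Responsibility of Population II: 0.00171744 / 0.00580131 ≈ 0.296

0.296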